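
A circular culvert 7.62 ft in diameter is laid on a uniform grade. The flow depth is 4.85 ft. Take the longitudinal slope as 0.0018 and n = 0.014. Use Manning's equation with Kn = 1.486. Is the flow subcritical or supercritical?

For a circular section of diameter D = 7.62 ft at depth y = 4.85 ft, the central angle is θ = 2 arccos(1 − 2y/D) = 3.695 rad. Then A = (D²/8)(θ − sin θ) = 30.63 ft² and P = Dθ/2 = 14.08 ft.
Hydraulic radius R = A/P = 30.63/14.08 = 2.176 ft.
V = (1.486/n) R^(2/3) √S = (1.486/0.014) × 2.176^(2/3) × √0.0018 = 7.561 ft/s. Hydraulic depth D_h = A/T = 30.63/7.331 = 4.178 ft.
Froude number Fr = V/√(g·D_h) = 7.561/√(32.2×4.178) = 0.652, which is less than 1, so the flow is subcritical.

subcritical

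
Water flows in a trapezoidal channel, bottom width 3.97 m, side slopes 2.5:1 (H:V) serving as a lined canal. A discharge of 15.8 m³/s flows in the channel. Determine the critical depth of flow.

At critical depth, Q² T / (g A³) = 1, i.e. A³/T = Q²/g = 15.8²/9.81 = 25.45.
Trying y = 1.18 m: A³/T = 55.16 — over.
Trying y = 0.754 m: A³/T = 11.12 — short.
Trying y = 0.953 m: A³/T = 25.4 — matches.

y_c = 0.953 m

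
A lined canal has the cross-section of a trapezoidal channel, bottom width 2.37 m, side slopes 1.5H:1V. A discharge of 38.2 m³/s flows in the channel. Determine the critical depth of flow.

At critical depth, Q² T / (g A³) = 1, i.e. A³/T = Q²/g = 38.2²/9.81 = 148.8.
Try y = 1.54 m: A³/T = 53.56 — low.
Try y = 2.44 m: A³/T = 328.7 — high.
Try y = 2 m: A³/T = 148 — ≈ 148.8.

y_c = 2 m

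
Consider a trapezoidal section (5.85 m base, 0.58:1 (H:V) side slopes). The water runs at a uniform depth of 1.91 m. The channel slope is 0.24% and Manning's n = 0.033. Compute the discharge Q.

Q = 23.4 m³/s

With bottom width b = 5.85 m and side slope z = 0.58: A = (b + zy)y = (5.85 + 0.58×1.91)×1.91 = 13.29 m²; P = b + 2y√(1+z²) = 5.85 + 2×1.91×1.156 = 10.27 m.
Hydraulic radius R = A/P = 13.29/10.27 = 1.295 m.
Manning's equation: Q = (1/n) A R^(2/3) S^(1/2) = (1/0.033) × 13.29 × 1.295^(2/3) × 0.0024^(1/2) = 23.4 m³/s.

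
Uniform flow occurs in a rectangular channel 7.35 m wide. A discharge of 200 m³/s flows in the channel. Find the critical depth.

y_c = 4.23 m

For a rectangular channel, critical depth y_c = (q²/g)^(1/3) where q = Q/b = 200/7.35 = 27.21 m²/s.
So y_c = (27.21²/9.81)^(1/3) = 4.23 m.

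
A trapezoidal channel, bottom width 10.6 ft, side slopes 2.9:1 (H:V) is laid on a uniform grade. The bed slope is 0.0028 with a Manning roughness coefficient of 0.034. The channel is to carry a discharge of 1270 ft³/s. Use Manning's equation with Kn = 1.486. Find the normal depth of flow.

Manning's equation rearranged: A R^(2/3) = nQ / (1.486·√S) = 0.034 × 1270 / (1.486 × √0.0028) = 549.1.
Trying y = 8.3 ft: A R^(2/3) = 804.8 — over.
Trying y = 7 ft: A R^(2/3) = 548.6 — close enough.

y_n = 7 ft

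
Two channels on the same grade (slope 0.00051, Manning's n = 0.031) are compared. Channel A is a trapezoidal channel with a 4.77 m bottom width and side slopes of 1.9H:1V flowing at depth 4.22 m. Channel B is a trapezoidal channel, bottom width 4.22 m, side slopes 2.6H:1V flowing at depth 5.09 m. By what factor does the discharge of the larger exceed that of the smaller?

Channel A: With bottom width b = 4.77 m and side slope z = 1.9: A = (b + zy)y = (4.77 + 1.9×4.22)×4.22 = 53.97 m²; P = b + 2y√(1+z²) = 4.77 + 2×4.22×2.147 = 22.89 m. Hydraulic radius R = A/P = 53.97/22.89 = 2.357 m. Q_A = (1/0.031)·53.97·2.357^(2/3)·√0.00051 = 69.64 m³/s.
Channel B: With bottom width b = 4.22 m and side slope z = 2.6: A = (b + zy)y = (4.22 + 2.6×5.09)×5.09 = 88.84 m²; P = b + 2y√(1+z²) = 4.22 + 2×5.09×2.786 = 32.58 m. Hydraulic radius R = A/P = 88.84/32.58 = 2.727 m. Q_B = (1/0.031)·88.84·2.727^(2/3)·√0.00051 = 126.3 m³/s.
The larger discharge is 126.3 m³/s and the smaller is 69.64 m³/s; the ratio is 1.81.

1.81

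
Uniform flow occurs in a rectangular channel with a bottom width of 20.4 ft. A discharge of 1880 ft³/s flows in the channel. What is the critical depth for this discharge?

For a rectangular channel, critical depth y_c = (q²/g)^(1/3) where q = Q/b = 1880/20.4 = 92.16 ft²/s.
So y_c = (92.16²/32.2)^(1/3) = 6.41 ft.

y_c = 6.41 ft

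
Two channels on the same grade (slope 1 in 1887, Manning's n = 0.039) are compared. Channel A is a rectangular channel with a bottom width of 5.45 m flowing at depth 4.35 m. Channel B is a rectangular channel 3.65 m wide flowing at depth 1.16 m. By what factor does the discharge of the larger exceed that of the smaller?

9.93

Channel A: Flow area A = b·y = 5.45 × 4.35 = 23.71 m². Wetted perimeter P = b + 2y = 5.45 + 2×4.35 = 14.15 m. Hydraulic radius R = A/P = 23.71/14.15 = 1.675 m. Q_A = (1/0.039)·23.71·1.675^(2/3)·√0.0005299 = 19.74 m³/s.
Channel B: Flow area A = b·y = 3.65 × 1.16 = 4.234 m². Wetted perimeter P = b + 2y = 3.65 + 2×1.16 = 5.97 m. Hydraulic radius R = A/P = 4.234/5.97 = 0.7092 m. Q_B = (1/0.039)·4.234·0.7092^(2/3)·√0.0005299 = 1.988 m³/s.
The larger discharge is 19.74 m³/s and the smaller is 1.988 m³/s; the ratio is 9.93.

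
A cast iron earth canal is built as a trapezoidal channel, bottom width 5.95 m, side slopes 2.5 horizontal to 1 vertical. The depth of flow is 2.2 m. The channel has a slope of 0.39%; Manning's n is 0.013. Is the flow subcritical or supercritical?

supercritical

With bottom width b = 5.95 m and side slope z = 2.5: A = (b + zy)y = (5.95 + 2.5×2.2)×2.2 = 25.19 m²; P = b + 2y√(1+z²) = 5.95 + 2×2.2×2.693 = 17.8 m.
Hydraulic radius R = A/P = 25.19/17.8 = 1.415 m.
V = (1/n) R^(2/3) √S = (1/0.013) × 1.415^(2/3) × √0.0039 = 6.056 m/s. Hydraulic depth D_h = A/T = 25.19/16.95 = 1.486 m.
Froude number Fr = V/√(g·D_h) = 6.056/√(9.81×1.486) = 1.59, which is greater than 1, so the flow is supercritical.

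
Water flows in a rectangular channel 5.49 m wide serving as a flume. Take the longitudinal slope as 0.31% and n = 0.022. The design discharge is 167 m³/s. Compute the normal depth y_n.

y_n = 7.54 m

Manning's equation rearranged: A R^(2/3) = nQ / (1·√S) = 0.022 × 167 / (√0.0031) = 65.99.
At y = 8.2 m: A R^(2/3) = 72.8 — high.
At y = 5.49 m: A R^(2/3) = 45.09 — low.
At y = 7.54 m: A R^(2/3) = 65.98 — matches.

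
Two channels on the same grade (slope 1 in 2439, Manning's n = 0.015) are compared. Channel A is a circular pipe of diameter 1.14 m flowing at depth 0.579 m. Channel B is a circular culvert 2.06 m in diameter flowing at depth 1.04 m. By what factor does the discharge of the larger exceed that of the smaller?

Channel A: For a circular section of diameter D = 1.14 m at depth y = 0.579 m, the central angle is θ = 2 arccos(1 − 2y/D) = 3.173 rad. Then A = (D²/8)(θ − sin θ) = 0.5206 m² and P = Dθ/2 = 1.809 m. Hydraulic radius R = A/P = 0.5206/1.809 = 0.2878 m. Q_A = (1/0.015)·0.5206·0.2878^(2/3)·√0.00041 = 0.3064 m³/s.
Channel B: For a circular section of diameter D = 2.06 m at depth y = 1.04 m, the central angle is θ = 2 arccos(1 − 2y/D) = 3.161 rad. Then A = (D²/8)(θ − sin θ) = 1.687 m² and P = Dθ/2 = 3.256 m. Hydraulic radius R = A/P = 1.687/3.256 = 0.5182 m. Q_B = (1/0.015)·1.687·0.5182^(2/3)·√0.00041 = 1.469 m³/s.
The larger discharge is 1.469 m³/s and the smaller is 0.3064 m³/s; the ratio is 4.8.

4.8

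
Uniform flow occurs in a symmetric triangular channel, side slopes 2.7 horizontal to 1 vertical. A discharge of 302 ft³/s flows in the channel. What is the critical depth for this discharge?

At critical depth, Q² T / (g A³) = 1, i.e. A³/T = Q²/g = 302²/32.2 = 2832.
Trying y = 3.08 ft: A³/T = 1010 — short.
Trying y = 4.68 ft: A³/T = 8183 — over.
Trying y = 3.79 ft: A³/T = 2850 — close enough.

y_c = 3.79 ft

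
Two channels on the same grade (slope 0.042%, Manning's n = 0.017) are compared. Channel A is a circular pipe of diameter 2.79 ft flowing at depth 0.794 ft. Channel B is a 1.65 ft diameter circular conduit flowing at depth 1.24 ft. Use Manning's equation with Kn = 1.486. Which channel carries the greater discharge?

Channel A: For a circular section of diameter D = 2.79 ft at depth y = 0.794 ft, the central angle is θ = 2 arccos(1 − 2y/D) = 2.251 rad. Then A = (D²/8)(θ − sin θ) = 1.433 ft² and P = Dθ/2 = 3.14 ft. Hydraulic radius R = A/P = 1.433/3.14 = 0.4565 ft. Q_A = (1.486/0.017)·1.433·0.4565^(2/3)·√0.00042 = 1.522 ft³/s.
Channel B: For a circular section of diameter D = 1.65 ft at depth y = 1.24 ft, the central angle is θ = 2 arccos(1 − 2y/D) = 4.196 rad. Then A = (D²/8)(θ − sin θ) = 1.724 ft² and P = Dθ/2 = 3.462 ft. Hydraulic radius R = A/P = 1.724/3.462 = 0.498 ft. Q_B = (1.486/0.017)·1.724·0.498^(2/3)·√0.00042 = 1.94 ft³/s.
Q_A = 1.522 ft³/s vs Q_B = 1.94 ft³/s, so channel B carries more.

channel B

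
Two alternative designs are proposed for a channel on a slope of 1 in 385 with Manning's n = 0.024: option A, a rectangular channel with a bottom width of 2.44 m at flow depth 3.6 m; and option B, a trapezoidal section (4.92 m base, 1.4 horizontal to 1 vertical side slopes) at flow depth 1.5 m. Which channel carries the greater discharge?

channel B

Channel A: Flow area A = b·y = 2.44 × 3.6 = 8.784 m². Wetted perimeter P = b + 2y = 2.44 + 2×3.6 = 9.64 m. Hydraulic radius R = A/P = 8.784/9.64 = 0.9112 m. Q_A = (1/0.024)·8.784·0.9112^(2/3)·√0.002597 = 17.53 m³/s.
Channel B: With bottom width b = 4.92 m and side slope z = 1.4: A = (b + zy)y = (4.92 + 1.4×1.5)×1.5 = 10.53 m²; P = b + 2y√(1+z²) = 4.92 + 2×1.5×1.72 = 10.08 m. Hydraulic radius R = A/P = 10.53/10.08 = 1.044 m. Q_B = (1/0.024)·10.53·1.044^(2/3)·√0.002597 = 23.02 m³/s.
Q_A = 17.53 m³/s vs Q_B = 23.02 m³/s, so channel B carries more.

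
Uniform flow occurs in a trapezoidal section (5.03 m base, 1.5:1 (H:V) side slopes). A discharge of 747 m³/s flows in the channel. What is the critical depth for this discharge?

y_c = 7.24 m

At critical depth, Q² T / (g A³) = 1, i.e. A³/T = Q²/g = 747²/9.81 = 56880.
Try y = 5.94 m: A³/T = 24850 — too small.
Try y = 8.87 m: A³/T = 135900 — too large.
Try y = 7.24 m: A³/T = 56920 — close enough.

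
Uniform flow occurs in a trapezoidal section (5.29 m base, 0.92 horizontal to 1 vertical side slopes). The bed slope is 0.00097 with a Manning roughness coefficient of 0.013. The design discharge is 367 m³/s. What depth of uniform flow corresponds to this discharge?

y_n = 6.39 m

Manning's equation rearranged: A R^(2/3) = nQ / (1·√S) = 0.013 × 367 / (√0.00097) = 153.2.
At y = 4.68 m: A R^(2/3) = 82.58 — short.
At y = 7.62 m: A R^(2/3) = 220.4 — over.
At y = 6.39 m: A R^(2/3) = 153.4 — matches.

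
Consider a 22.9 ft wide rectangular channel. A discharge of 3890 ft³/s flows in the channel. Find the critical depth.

For a rectangular channel, critical depth y_c = (q²/g)^(1/3) where q = Q/b = 3890/22.9 = 169.9 ft²/s.
So y_c = (169.9²/32.2)^(1/3) = 9.64 ft.

y_c = 9.64 ft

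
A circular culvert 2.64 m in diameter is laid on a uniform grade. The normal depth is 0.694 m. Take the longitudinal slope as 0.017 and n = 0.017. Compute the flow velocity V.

For a circular section of diameter D = 2.64 m at depth y = 0.694 m, the central angle is θ = 2 arccos(1 − 2y/D) = 2.153 rad. Then A = (D²/8)(θ − sin θ) = 1.149 m² and P = Dθ/2 = 2.842 m.
Hydraulic radius R = A/P = 1.149/2.842 = 0.4041 m.
From Manning's equation, V = (1/n) R^(2/3) S^(1/2) = (1/0.017) × 0.4041^(2/3) × 0.017^(1/2) = 4.19 m/s.

V = 4.19 m/s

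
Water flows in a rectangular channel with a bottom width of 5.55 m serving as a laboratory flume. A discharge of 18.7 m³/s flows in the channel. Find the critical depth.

y_c = 1.05 m

For a rectangular channel, critical depth y_c = (q²/g)^(1/3) where q = Q/b = 18.7/5.55 = 3.369 m²/s.
So y_c = (3.369²/9.81)^(1/3) = 1.05 m.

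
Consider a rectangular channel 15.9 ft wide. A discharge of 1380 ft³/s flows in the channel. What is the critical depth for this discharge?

y_c = 6.16 ft

For a rectangular channel, critical depth y_c = (q²/g)^(1/3) where q = Q/b = 1380/15.9 = 86.79 ft²/s.
So y_c = (86.79²/32.2)^(1/3) = 6.16 ft.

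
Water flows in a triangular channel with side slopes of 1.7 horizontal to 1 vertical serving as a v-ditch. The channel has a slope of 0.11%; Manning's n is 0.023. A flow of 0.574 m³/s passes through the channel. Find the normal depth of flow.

Manning's equation rearranged: A R^(2/3) = nQ / (1·√S) = 0.023 × 0.574 / (√0.0011) = 0.3981.
At y = 0.853 m: A R^(2/3) = 0.6348 — over.
At y = 0.494 m: A R^(2/3) = 0.1479 — short.
At y = 0.716 m: A R^(2/3) = 0.398 — close enough.

y_n = 0.716 m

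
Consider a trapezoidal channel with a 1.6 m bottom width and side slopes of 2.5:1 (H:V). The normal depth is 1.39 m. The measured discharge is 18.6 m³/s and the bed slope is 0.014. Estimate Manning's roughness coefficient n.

With bottom width b = 1.6 m and side slope z = 2.5: A = (b + zy)y = (1.6 + 2.5×1.39)×1.39 = 7.054 m²; P = b + 2y√(1+z²) = 1.6 + 2×1.39×2.693 = 9.085 m.
Hydraulic radius R = A/P = 7.054/9.085 = 0.7764 m.
Rearranging Manning's equation: n = (1/Q) A R^(2/3) S^(1/2) = (1/18.6) × 7.054 × 0.7764^(2/3) × √0.014 = 0.0379.

n = 0.0379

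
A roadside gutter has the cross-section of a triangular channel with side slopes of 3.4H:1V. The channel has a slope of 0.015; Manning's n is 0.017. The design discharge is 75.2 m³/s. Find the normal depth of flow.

y_n = 1.83 m

Manning's equation rearranged: A R^(2/3) = nQ / (1·√S) = 0.017 × 75.2 / (√0.015) = 10.44.
At y = 2.17 m: A R^(2/3) = 16.44 — over.
At y = 1.35 m: A R^(2/3) = 4.638 — short.
At y = 1.83 m: A R^(2/3) = 10.44 — close enough.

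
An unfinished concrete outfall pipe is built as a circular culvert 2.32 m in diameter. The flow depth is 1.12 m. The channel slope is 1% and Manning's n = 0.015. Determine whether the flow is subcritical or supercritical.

For a circular section of diameter D = 2.32 m at depth y = 1.12 m, the central angle is θ = 2 arccos(1 − 2y/D) = 3.073 rad. Then A = (D²/8)(θ − sin θ) = 2.021 m² and P = Dθ/2 = 3.564 m.
Hydraulic radius R = A/P = 2.021/3.564 = 0.567 m.
V = (1/n) R^(2/3) √S = (1/0.015) × 0.567^(2/3) × √0.01 = 4.567 m/s. Hydraulic depth D_h = A/T = 2.021/2.319 = 0.8716 m.
Froude number Fr = V/√(g·D_h) = 4.567/√(9.81×0.8716) = 1.56, which is greater than 1, so the flow is supercritical.

supercritical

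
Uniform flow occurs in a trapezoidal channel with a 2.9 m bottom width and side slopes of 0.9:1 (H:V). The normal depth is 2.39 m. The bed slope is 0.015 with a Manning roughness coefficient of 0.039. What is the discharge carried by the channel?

Q = 45 m³/s

With bottom width b = 2.9 m and side slope z = 0.9: A = (b + zy)y = (2.9 + 0.9×2.39)×2.39 = 12.07 m²; P = b + 2y√(1+z²) = 2.9 + 2×2.39×1.345 = 9.331 m.
Hydraulic radius R = A/P = 12.07/9.331 = 1.294 m.
Manning's equation: Q = (1/n) A R^(2/3) S^(1/2) = (1/0.039) × 12.07 × 1.294^(2/3) × 0.015^(1/2) = 45 m³/s.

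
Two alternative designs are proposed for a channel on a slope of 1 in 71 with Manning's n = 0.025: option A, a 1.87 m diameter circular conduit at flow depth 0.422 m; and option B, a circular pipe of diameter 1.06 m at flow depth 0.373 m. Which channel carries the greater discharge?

Channel A: For a circular section of diameter D = 1.87 m at depth y = 0.422 m, the central angle is θ = 2 arccos(1 − 2y/D) = 1.98 rad. Then A = (D²/8)(θ − sin θ) = 0.4645 m² and P = Dθ/2 = 1.851 m. Hydraulic radius R = A/P = 0.4645/1.851 = 0.2509 m. Q_A = (1/0.025)·0.4645·0.2509^(2/3)·√0.01408 = 0.8772 m³/s.
Channel B: For a circular section of diameter D = 1.06 m at depth y = 0.373 m, the central angle is θ = 2 arccos(1 − 2y/D) = 2.54 rad. Then A = (D²/8)(θ − sin θ) = 0.2773 m² and P = Dθ/2 = 1.346 m. Hydraulic radius R = A/P = 0.2773/1.346 = 0.206 m. Q_B = (1/0.025)·0.2773·0.206^(2/3)·√0.01408 = 0.4591 m³/s.
Q_A = 0.8772 m³/s vs Q_B = 0.4591 m³/s, so channel A carries more.

channel A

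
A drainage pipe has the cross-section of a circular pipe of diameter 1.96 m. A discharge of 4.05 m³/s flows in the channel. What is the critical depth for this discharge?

y_c = 0.968 m

At critical depth, Q² T / (g A³) = 1, i.e. A³/T = Q²/g = 4.05²/9.81 = 1.672.
Trying y = 1.1 m: A³/T = 2.723 — high.
Trying y = 0.968 m: A³/T = 1.671 — ≈ 1.672.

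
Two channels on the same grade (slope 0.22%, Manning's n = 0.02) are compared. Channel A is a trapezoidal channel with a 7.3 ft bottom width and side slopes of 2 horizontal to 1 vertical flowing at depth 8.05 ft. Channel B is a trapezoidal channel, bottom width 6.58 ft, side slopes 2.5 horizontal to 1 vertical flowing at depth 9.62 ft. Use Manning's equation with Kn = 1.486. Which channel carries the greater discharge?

Channel A: With bottom width b = 7.3 ft and side slope z = 2: A = (b + zy)y = (7.3 + 2×8.05)×8.05 = 188.4 ft²; P = b + 2y√(1+z²) = 7.3 + 2×8.05×2.236 = 43.3 ft. Hydraulic radius R = A/P = 188.4/43.3 = 4.35 ft. Q_A = (1.486/0.02)·188.4·4.35^(2/3)·√0.0022 = 1749 ft³/s.
Channel B: With bottom width b = 6.58 ft and side slope z = 2.5: A = (b + zy)y = (6.58 + 2.5×9.62)×9.62 = 294.7 ft²; P = b + 2y√(1+z²) = 6.58 + 2×9.62×2.693 = 58.39 ft. Hydraulic radius R = A/P = 294.7/58.39 = 5.047 ft. Q_B = (1.486/0.02)·294.7·5.047^(2/3)·√0.0022 = 3021 ft³/s.
Q_A = 1749 ft³/s vs Q_B = 3021 ft³/s, so channel B carries more.

channel B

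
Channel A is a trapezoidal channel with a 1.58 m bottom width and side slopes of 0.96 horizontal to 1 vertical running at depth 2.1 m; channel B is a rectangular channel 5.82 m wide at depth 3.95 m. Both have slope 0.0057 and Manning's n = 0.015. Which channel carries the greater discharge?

channel B

Channel A: With bottom width b = 1.58 m and side slope z = 0.96: A = (b + zy)y = (1.58 + 0.96×2.1)×2.1 = 7.552 m²; P = b + 2y√(1+z²) = 1.58 + 2×2.1×1.386 = 7.402 m. Hydraulic radius R = A/P = 7.552/7.402 = 1.02 m. Q_A = (1/0.015)·7.552·1.02^(2/3)·√0.0057 = 38.52 m³/s.
Channel B: Flow area A = b·y = 5.82 × 3.95 = 22.99 m². Wetted perimeter P = b + 2y = 5.82 + 2×3.95 = 13.72 m. Hydraulic radius R = A/P = 22.99/13.72 = 1.676 m. Q_B = (1/0.015)·22.99·1.676^(2/3)·√0.0057 = 163.2 m³/s.
Q_A = 38.52 m³/s vs Q_B = 163.2 m³/s, so channel B carries more.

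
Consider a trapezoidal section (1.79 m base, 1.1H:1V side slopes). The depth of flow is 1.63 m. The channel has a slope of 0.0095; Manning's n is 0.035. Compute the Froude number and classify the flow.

subcritical

With bottom width b = 1.79 m and side slope z = 1.1: A = (b + zy)y = (1.79 + 1.1×1.63)×1.63 = 5.84 m²; P = b + 2y√(1+z²) = 1.79 + 2×1.63×1.487 = 6.636 m.
Hydraulic radius R = A/P = 5.84/6.636 = 0.88 m.
V = (1/n) R^(2/3) √S = (1/0.035) × 0.88^(2/3) × √0.0095 = 2.557 m/s. Hydraulic depth D_h = A/T = 5.84/5.376 = 1.086 m.
Froude number Fr = V/√(g·D_h) = 2.557/√(9.81×1.086) = 0.783, which is less than 1, so the flow is subcritical.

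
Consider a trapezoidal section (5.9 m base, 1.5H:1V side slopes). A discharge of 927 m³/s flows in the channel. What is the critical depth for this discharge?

y_c = 7.79 m

At critical depth, Q² T / (g A³) = 1, i.e. A³/T = Q²/g = 927²/9.81 = 87600.
At y = 6.65 m: A³/T = 45510 — short.
At y = 8.51 m: A³/T = 127500 — over.
At y = 7.79 m: A³/T = 87820 — close enough.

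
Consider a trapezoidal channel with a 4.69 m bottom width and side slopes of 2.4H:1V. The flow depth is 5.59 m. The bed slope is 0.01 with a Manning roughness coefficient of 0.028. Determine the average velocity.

With bottom width b = 4.69 m and side slope z = 2.4: A = (b + zy)y = (4.69 + 2.4×5.59)×5.59 = 101.2 m²; P = b + 2y√(1+z²) = 4.69 + 2×5.59×2.6 = 33.76 m.
Hydraulic radius R = A/P = 101.2/33.76 = 2.998 m.
From Manning's equation, V = (1/n) R^(2/3) S^(1/2) = (1/0.028) × 2.998^(2/3) × 0.01^(1/2) = 7.43 m/s.

V = 7.43 m/s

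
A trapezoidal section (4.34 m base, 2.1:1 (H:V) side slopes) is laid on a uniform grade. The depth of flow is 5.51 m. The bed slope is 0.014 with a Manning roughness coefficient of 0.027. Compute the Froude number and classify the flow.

With bottom width b = 4.34 m and side slope z = 2.1: A = (b + zy)y = (4.34 + 2.1×5.51)×5.51 = 87.67 m²; P = b + 2y√(1+z²) = 4.34 + 2×5.51×2.326 = 29.97 m.
Hydraulic radius R = A/P = 87.67/29.97 = 2.925 m.
V = (1/n) R^(2/3) √S = (1/0.027) × 2.925^(2/3) × √0.014 = 8.963 m/s. Hydraulic depth D_h = A/T = 87.67/27.48 = 3.19 m.
Froude number Fr = V/√(g·D_h) = 8.963/√(9.81×3.19) = 1.6, which is greater than 1, so the flow is supercritical.

supercritical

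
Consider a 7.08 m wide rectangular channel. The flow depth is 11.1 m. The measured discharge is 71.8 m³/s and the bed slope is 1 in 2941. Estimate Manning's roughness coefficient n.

n = 0.039

Flow area A = b·y = 7.08 × 11.1 = 78.59 m². Wetted perimeter P = b + 2y = 7.08 + 2×11.1 = 29.28 m.
Hydraulic radius R = A/P = 78.59/29.28 = 2.684 m.
Rearranging Manning's equation: n = (1/Q) A R^(2/3) S^(1/2) = (1/71.8) × 78.59 × 2.684^(2/3) × √0.00034 = 0.039.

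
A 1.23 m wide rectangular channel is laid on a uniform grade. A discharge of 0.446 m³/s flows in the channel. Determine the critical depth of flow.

For a rectangular channel, critical depth y_c = (q²/g)^(1/3) where q = Q/b = 0.446/1.23 = 0.3626 m²/s.
So y_c = (0.3626²/9.81)^(1/3) = 0.238 m.

y_c = 0.238 m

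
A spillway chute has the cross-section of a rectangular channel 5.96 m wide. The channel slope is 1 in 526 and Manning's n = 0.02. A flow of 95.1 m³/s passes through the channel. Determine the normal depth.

Manning's equation rearranged: A R^(2/3) = nQ / (1·√S) = 0.02 × 95.1 / (√0.001901) = 43.62.
At y = 5.77 m: A R^(2/3) = 53.95 — too large.
At y = 3.74 m: A R^(2/3) = 31.23 — too small.
At y = 4.86 m: A R^(2/3) = 43.61 — close enough.

y_n = 4.86 m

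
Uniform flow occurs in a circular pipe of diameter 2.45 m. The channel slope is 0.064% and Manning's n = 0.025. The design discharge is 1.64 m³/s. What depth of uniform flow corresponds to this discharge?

y_n = 1.19 m

Manning's equation rearranged: A R^(2/3) = nQ / (1·√S) = 0.025 × 1.64 / (√0.00064) = 1.621.
At y = 1.01 m: A R^(2/3) = 1.21 — short.
At y = 1.19 m: A R^(2/3) = 1.618 — close enough.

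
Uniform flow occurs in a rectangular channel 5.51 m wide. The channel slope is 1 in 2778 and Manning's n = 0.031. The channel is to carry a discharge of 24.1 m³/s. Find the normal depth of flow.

Manning's equation rearranged: A R^(2/3) = nQ / (1·√S) = 0.031 × 24.1 / (√0.00036) = 39.38.
At y = 3.45 m: A R^(2/3) = 25.26 — too small.
At y = 6 m: A R^(2/3) = 50.5 — too large.
At y = 4.9 m: A R^(2/3) = 39.41 — matches.

y_n = 4.9 m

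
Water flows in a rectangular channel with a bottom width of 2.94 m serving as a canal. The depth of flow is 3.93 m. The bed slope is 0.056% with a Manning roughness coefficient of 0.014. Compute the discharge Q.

Flow area A = b·y = 2.94 × 3.93 = 11.55 m². Wetted perimeter P = b + 2y = 2.94 + 2×3.93 = 10.8 m.
Hydraulic radius R = A/P = 11.55/10.8 = 1.07 m.
Manning's equation: Q = (1/n) A R^(2/3) S^(1/2) = (1/0.014) × 11.55 × 1.07^(2/3) × 0.00056^(1/2) = 20.4 m³/s.

Q = 20.4 m³/s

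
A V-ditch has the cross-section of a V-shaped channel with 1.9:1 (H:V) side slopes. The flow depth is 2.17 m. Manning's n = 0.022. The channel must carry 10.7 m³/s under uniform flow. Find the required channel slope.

For a triangular section with side slope z = 1.9: A = zy² = 1.9×2.17² = 8.947 m²; P = 2y√(1+z²) = 2×2.17×2.147 = 9.318 m.
Hydraulic radius R = A/P = 8.947/9.318 = 0.9601 m.
From Manning's equation, S = [nQ / (1 A R^(2/3))]² = [0.022 × 10.7 / (1 × 8.947 × 0.9601^(2/3))]² = 0.000731.

S = 0.000731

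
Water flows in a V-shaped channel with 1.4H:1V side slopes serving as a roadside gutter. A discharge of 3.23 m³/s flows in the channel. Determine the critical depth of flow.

y_c = 1.02 m

At critical depth, Q² T / (g A³) = 1, i.e. A³/T = Q²/g = 3.23²/9.81 = 1.063.
Try y = 1.19 m: A³/T = 2.339 — high.
Try y = 0.818 m: A³/T = 0.3589 — low.
Try y = 1.02 m: A³/T = 1.082 — ≈ 1.063.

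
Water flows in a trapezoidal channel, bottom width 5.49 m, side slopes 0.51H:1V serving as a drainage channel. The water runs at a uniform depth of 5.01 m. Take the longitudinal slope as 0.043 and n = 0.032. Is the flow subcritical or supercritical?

supercritical

With bottom width b = 5.49 m and side slope z = 0.51: A = (b + zy)y = (5.49 + 0.51×5.01)×5.01 = 40.31 m²; P = b + 2y√(1+z²) = 5.49 + 2×5.01×1.123 = 16.74 m.
Hydraulic radius R = A/P = 40.31/16.74 = 2.408 m.
V = (1/n) R^(2/3) √S = (1/0.032) × 2.408^(2/3) × √0.043 = 11.64 m/s. Hydraulic depth D_h = A/T = 40.31/10.6 = 3.802 m.
Froude number Fr = V/√(g·D_h) = 11.64/√(9.81×3.802) = 1.91, which is greater than 1, so the flow is supercritical.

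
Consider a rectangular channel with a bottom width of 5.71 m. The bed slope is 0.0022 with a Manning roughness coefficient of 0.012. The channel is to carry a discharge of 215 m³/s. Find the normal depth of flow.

y_n = 6.17 m

Manning's equation rearranged: A R^(2/3) = nQ / (1·√S) = 0.012 × 215 / (√0.0022) = 55.01.
Try y = 4.95 m: A R^(2/3) = 41.99 — short.
Try y = 7.5 m: A R^(2/3) = 69.51 — over.
Try y = 6.17 m: A R^(2/3) = 55.02 — close enough.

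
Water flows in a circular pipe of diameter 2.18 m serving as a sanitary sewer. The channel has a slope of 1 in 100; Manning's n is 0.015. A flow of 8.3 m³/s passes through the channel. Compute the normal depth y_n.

Manning's equation rearranged: A R^(2/3) = nQ / (1·√S) = 0.015 × 8.3 / (√0.01) = 1.245.
Try y = 1.29 m: A R^(2/3) = 1.638 — too large.
Try y = 0.754 m: A R^(2/3) = 0.6403 — too small.
Try y = 1.09 m: A R^(2/3) = 1.245 — close enough.

y_n = 1.09 m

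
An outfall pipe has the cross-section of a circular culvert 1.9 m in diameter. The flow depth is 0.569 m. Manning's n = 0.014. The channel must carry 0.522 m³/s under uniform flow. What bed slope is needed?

For a circular section of diameter D = 1.9 m at depth y = 0.569 m, the central angle is θ = 2 arccos(1 − 2y/D) = 2.316 rad. Then A = (D²/8)(θ − sin θ) = 0.7136 m² and P = Dθ/2 = 2.2 m.
Hydraulic radius R = A/P = 0.7136/2.2 = 0.3243 m.
From Manning's equation, S = [nQ / (1 A R^(2/3))]² = [0.014 × 0.522 / (1 × 0.7136 × 0.3243^(2/3))]² = 0.000471.

S = 0.000471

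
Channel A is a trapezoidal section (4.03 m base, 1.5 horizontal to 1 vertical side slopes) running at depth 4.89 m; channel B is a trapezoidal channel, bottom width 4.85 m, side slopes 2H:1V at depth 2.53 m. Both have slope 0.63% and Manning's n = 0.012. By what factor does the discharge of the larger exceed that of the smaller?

Channel A: With bottom width b = 4.03 m and side slope z = 1.5: A = (b + zy)y = (4.03 + 1.5×4.89)×4.89 = 55.57 m²; P = b + 2y√(1+z²) = 4.03 + 2×4.89×1.803 = 21.66 m. Hydraulic radius R = A/P = 55.57/21.66 = 2.566 m. Q_A = (1/0.012)·55.57·2.566^(2/3)·√0.0063 = 688.9 m³/s.
Channel B: With bottom width b = 4.85 m and side slope z = 2: A = (b + zy)y = (4.85 + 2×2.53)×2.53 = 25.07 m²; P = b + 2y√(1+z²) = 4.85 + 2×2.53×2.236 = 16.16 m. Hydraulic radius R = A/P = 25.07/16.16 = 1.551 m. Q_B = (1/0.012)·25.07·1.551^(2/3)·√0.0063 = 222.2 m³/s.
The larger discharge is 688.9 m³/s and the smaller is 222.2 m³/s; the ratio is 3.1.

3.1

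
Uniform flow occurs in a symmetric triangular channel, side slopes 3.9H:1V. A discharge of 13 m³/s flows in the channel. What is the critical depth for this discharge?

At critical depth, Q² T / (g A³) = 1, i.e. A³/T = Q²/g = 13²/9.81 = 17.23.
Trying y = 1.28 m: A³/T = 26.13 — too large.
Trying y = 0.93 m: A³/T = 5.291 — too small.
Trying y = 1.18 m: A³/T = 17.4 — matches.

y_c = 1.18 m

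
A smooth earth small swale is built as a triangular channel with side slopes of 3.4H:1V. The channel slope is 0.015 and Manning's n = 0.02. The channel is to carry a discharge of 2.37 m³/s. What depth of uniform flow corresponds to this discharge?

y_n = 0.532 m

Manning's equation rearranged: A R^(2/3) = nQ / (1·√S) = 0.02 × 2.37 / (√0.015) = 0.387.
Trying y = 0.423 m: A R^(2/3) = 0.2101 — low.
Trying y = 0.581 m: A R^(2/3) = 0.4897 — high.
Trying y = 0.532 m: A R^(2/3) = 0.3872 — ≈ 0.387.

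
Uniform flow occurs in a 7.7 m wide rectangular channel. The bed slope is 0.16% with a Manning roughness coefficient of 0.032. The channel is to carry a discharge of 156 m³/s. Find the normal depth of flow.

y_n = 8.47 m

Manning's equation rearranged: A R^(2/3) = nQ / (1·√S) = 0.032 × 156 / (√0.0016) = 124.8.
Trying y = 6.84 m: A R^(2/3) = 96.07 — too small.
Trying y = 9.39 m: A R^(2/3) = 141.2 — too large.
Trying y = 8.47 m: A R^(2/3) = 124.8 — close enough.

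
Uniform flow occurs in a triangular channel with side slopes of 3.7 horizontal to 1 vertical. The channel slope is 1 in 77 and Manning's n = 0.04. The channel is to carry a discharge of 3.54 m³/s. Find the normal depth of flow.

y_n = 0.797 m

Manning's equation rearranged: A R^(2/3) = nQ / (1·√S) = 0.04 × 3.54 / (√0.01299) = 1.243.
Try y = 0.582 m: A R^(2/3) = 0.5376 — short.
Try y = 0.87 m: A R^(2/3) = 1.57 — over.
Try y = 0.797 m: A R^(2/3) = 1.243 — close enough.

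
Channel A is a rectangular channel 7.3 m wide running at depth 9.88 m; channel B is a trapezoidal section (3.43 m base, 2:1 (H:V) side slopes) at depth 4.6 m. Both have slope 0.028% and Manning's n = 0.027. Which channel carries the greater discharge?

channel A

Channel A: Flow area A = b·y = 7.3 × 9.88 = 72.12 m². Wetted perimeter P = b + 2y = 7.3 + 2×9.88 = 27.06 m. Hydraulic radius R = A/P = 72.12/27.06 = 2.665 m. Q_A = (1/0.027)·72.12·2.665^(2/3)·√0.00028 = 85.93 m³/s.
Channel B: With bottom width b = 3.43 m and side slope z = 2: A = (b + zy)y = (3.43 + 2×4.6)×4.6 = 58.1 m²; P = b + 2y√(1+z²) = 3.43 + 2×4.6×2.236 = 24 m. Hydraulic radius R = A/P = 58.1/24 = 2.421 m. Q_B = (1/0.027)·58.1·2.421^(2/3)·√0.00028 = 64.91 m³/s.
Q_A = 85.93 m³/s vs Q_B = 64.91 m³/s, so channel A carries more.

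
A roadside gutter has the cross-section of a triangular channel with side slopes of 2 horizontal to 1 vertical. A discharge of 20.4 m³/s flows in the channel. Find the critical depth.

At critical depth, Q² T / (g A³) = 1, i.e. A³/T = Q²/g = 20.4²/9.81 = 42.42.
At y = 1.47 m: A³/T = 13.73 — short.
At y = 2.24 m: A³/T = 112.8 — over.
At y = 1.84 m: A³/T = 42.18 — ≈ 42.42.

y_c = 1.84 m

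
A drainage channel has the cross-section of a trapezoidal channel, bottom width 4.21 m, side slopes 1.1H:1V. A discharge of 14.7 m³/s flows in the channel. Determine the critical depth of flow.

y_c = 0.982 m

At critical depth, Q² T / (g A³) = 1, i.e. A³/T = Q²/g = 14.7²/9.81 = 22.03.
Try y = 1.22 m: A³/T = 45.08 — over.
Try y = 0.719 m: A³/T = 8.026 — short.
Try y = 0.982 m: A³/T = 22.01 — ≈ 22.03.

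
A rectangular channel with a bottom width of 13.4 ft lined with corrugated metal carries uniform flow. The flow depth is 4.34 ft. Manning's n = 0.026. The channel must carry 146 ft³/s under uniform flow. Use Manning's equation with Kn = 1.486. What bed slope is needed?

Flow area A = b·y = 13.4 × 4.34 = 58.16 ft². Wetted perimeter P = b + 2y = 13.4 + 2×4.34 = 22.08 ft.
Hydraulic radius R = A/P = 58.16/22.08 = 2.634 ft.
From Manning's equation, S = [nQ / (1.486 A R^(2/3))]² = [0.026 × 146 / (1.486 × 58.16 × 2.634^(2/3))]² = 0.00053.

S = 0.00053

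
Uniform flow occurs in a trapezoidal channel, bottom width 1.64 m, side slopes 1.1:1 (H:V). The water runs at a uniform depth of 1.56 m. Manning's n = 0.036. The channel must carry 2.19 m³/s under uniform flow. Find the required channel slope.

S = 0.000289

With bottom width b = 1.64 m and side slope z = 1.1: A = (b + zy)y = (1.64 + 1.1×1.56)×1.56 = 5.235 m²; P = b + 2y√(1+z²) = 1.64 + 2×1.56×1.487 = 6.278 m.
Hydraulic radius R = A/P = 5.235/6.278 = 0.8339 m.
From Manning's equation, S = [nQ / (1 A R^(2/3))]² = [0.036 × 2.19 / (1 × 5.235 × 0.8339^(2/3))]² = 0.000289.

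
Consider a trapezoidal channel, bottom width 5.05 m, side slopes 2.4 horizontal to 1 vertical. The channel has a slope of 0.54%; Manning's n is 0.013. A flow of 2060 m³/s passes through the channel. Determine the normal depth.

y_n = 6.99 m

Manning's equation rearranged: A R^(2/3) = nQ / (1·√S) = 0.013 × 2060 / (√0.0054) = 364.4.
Try y = 8.59 m: A R^(2/3) = 595.1 — high.
Try y = 6.99 m: A R^(2/3) = 364 — matches.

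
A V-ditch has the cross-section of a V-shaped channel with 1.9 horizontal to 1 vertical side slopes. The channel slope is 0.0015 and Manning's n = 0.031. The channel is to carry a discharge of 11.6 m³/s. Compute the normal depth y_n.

y_n = 2.22 m

Manning's equation rearranged: A R^(2/3) = nQ / (1·√S) = 0.031 × 11.6 / (√0.0015) = 9.285.
At y = 2.67 m: A R^(2/3) = 15.14 — too large.
At y = 1.91 m: A R^(2/3) = 6.196 — too small.
At y = 2.22 m: A R^(2/3) = 9.253 — close enough.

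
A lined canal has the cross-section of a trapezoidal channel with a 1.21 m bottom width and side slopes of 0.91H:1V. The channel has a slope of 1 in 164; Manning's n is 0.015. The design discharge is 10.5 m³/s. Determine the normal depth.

y_n = 1.2 m

Manning's equation rearranged: A R^(2/3) = nQ / (1·√S) = 0.015 × 10.5 / (√0.006098) = 2.017.
Trying y = 1.39 m: A R^(2/3) = 2.692 — too large.
Trying y = 0.956 m: A R^(2/3) = 1.292 — too small.
Trying y = 1.2 m: A R^(2/3) = 2.009 — close enough.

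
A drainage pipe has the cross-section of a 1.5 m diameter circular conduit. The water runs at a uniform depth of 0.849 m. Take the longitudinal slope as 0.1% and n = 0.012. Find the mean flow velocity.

For a circular section of diameter D = 1.5 m at depth y = 0.849 m, the central angle is θ = 2 arccos(1 − 2y/D) = 3.406 rad. Then A = (D²/8)(θ − sin θ) = 1.032 m² and P = Dθ/2 = 2.555 m.
Hydraulic radius R = A/P = 1.032/2.555 = 0.4038 m.
From Manning's equation, V = (1/n) R^(2/3) S^(1/2) = (1/0.012) × 0.4038^(2/3) × 0.001^(1/2) = 1.44 m/s.

V = 1.44 m/s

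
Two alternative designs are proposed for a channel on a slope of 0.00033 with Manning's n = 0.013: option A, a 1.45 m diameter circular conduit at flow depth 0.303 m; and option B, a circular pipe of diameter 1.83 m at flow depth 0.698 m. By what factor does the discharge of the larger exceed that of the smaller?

Channel A: For a circular section of diameter D = 1.45 m at depth y = 0.303 m, the central angle is θ = 2 arccos(1 − 2y/D) = 1.899 rad. Then A = (D²/8)(θ − sin θ) = 0.2503 m² and P = Dθ/2 = 1.377 m. Hydraulic radius R = A/P = 0.2503/1.377 = 0.1818 m. Q_A = (1/0.013)·0.2503·0.1818^(2/3)·√0.00033 = 0.1123 m³/s.
Channel B: For a circular section of diameter D = 1.83 m at depth y = 0.698 m, the central angle is θ = 2 arccos(1 − 2y/D) = 2.663 rad. Then A = (D²/8)(θ − sin θ) = 0.9218 m² and P = Dθ/2 = 2.436 m. Hydraulic radius R = A/P = 0.9218/2.436 = 0.3783 m. Q_B = (1/0.013)·0.9218·0.3783^(2/3)·√0.00033 = 0.6738 m³/s.
The larger discharge is 0.6738 m³/s and the smaller is 0.1123 m³/s; the ratio is 6.

6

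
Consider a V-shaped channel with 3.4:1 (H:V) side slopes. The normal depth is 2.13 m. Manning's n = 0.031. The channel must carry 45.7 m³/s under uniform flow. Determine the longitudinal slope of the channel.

S = 0.0082

For a triangular section with side slope z = 3.4: A = zy² = 3.4×2.13² = 15.43 m²; P = 2y√(1+z²) = 2×2.13×3.544 = 15.1 m.
Hydraulic radius R = A/P = 15.43/15.1 = 1.022 m.
From Manning's equation, S = [nQ / (1 A R^(2/3))]² = [0.031 × 45.7 / (1 × 15.43 × 1.022^(2/3))]² = 0.0082.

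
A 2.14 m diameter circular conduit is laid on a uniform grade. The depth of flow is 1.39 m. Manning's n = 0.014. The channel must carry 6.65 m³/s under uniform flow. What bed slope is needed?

S = 0.0027

For a circular section of diameter D = 2.14 m at depth y = 1.39 m, the central angle is θ = 2 arccos(1 − 2y/D) = 3.749 rad. Then A = (D²/8)(θ − sin θ) = 2.473 m² and P = Dθ/2 = 4.011 m.
Hydraulic radius R = A/P = 2.473/4.011 = 0.6164 m.
From Manning's equation, S = [nQ / (1 A R^(2/3))]² = [0.014 × 6.65 / (1 × 2.473 × 0.6164^(2/3))]² = 0.0027.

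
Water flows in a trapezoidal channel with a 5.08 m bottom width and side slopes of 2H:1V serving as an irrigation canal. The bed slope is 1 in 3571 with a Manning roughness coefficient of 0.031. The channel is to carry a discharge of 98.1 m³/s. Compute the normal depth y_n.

Manning's equation rearranged: A R^(2/3) = nQ / (1·√S) = 0.031 × 98.1 / (√0.00028) = 181.7.
At y = 4.54 m: A R^(2/3) = 119.4 — short.
At y = 6.83 m: A R^(2/3) = 300.3 — over.
At y = 5.48 m: A R^(2/3) = 181.7 — ≈ 181.7.

y_n = 5.48 m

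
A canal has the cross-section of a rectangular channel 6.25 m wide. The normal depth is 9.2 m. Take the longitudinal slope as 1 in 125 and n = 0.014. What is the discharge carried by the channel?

Q = 646 m³/s

Flow area A = b·y = 6.25 × 9.2 = 57.5 m². Wetted perimeter P = b + 2y = 6.25 + 2×9.2 = 24.65 m.
Hydraulic radius R = A/P = 57.5/24.65 = 2.333 m.
Manning's equation: Q = (1/n) A R^(2/3) S^(1/2) = (1/0.014) × 57.5 × 2.333^(2/3) × 0.008^(1/2) = 646 m³/s.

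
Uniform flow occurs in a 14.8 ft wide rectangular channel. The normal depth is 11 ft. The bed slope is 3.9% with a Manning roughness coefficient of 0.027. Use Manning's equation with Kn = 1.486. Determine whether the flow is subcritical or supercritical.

Flow area A = b·y = 14.8 × 11 = 162.8 ft². Wetted perimeter P = b + 2y = 14.8 + 2×11 = 36.8 ft.
Hydraulic radius R = A/P = 162.8/36.8 = 4.424 ft.
V = (1.486/n) R^(2/3) √S = (1.486/0.027) × 4.424^(2/3) × √0.039 = 29.29 ft/s. Hydraulic depth D_h = A/T = 162.8/14.8 = 11 ft.
Froude number Fr = V/√(g·D_h) = 29.29/√(32.2×11) = 1.56, which is greater than 1, so the flow is supercritical.

supercritical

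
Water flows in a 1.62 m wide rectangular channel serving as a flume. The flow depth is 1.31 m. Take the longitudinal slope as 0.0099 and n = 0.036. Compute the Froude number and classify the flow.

Flow area A = b·y = 1.62 × 1.31 = 2.122 m². Wetted perimeter P = b + 2y = 1.62 + 2×1.31 = 4.24 m.
Hydraulic radius R = A/P = 2.122/4.24 = 0.5005 m.
V = (1/n) R^(2/3) √S = (1/0.036) × 0.5005^(2/3) × √0.0099 = 1.742 m/s. Hydraulic depth D_h = A/T = 2.122/1.62 = 1.31 m.
Froude number Fr = V/√(g·D_h) = 1.742/√(9.81×1.31) = 0.486, which is less than 1, so the flow is subcritical.

subcritical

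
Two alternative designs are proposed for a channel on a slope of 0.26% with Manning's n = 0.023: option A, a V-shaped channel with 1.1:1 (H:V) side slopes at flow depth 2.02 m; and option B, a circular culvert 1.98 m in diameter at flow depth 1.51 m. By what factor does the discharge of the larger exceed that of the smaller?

2.06

Channel A: For a triangular section with side slope z = 1.1: A = zy² = 1.1×2.02² = 4.488 m²; P = 2y√(1+z²) = 2×2.02×1.487 = 6.006 m. Hydraulic radius R = A/P = 4.488/6.006 = 0.7473 m. Q_A = (1/0.023)·4.488·0.7473^(2/3)·√0.0026 = 8.195 m³/s.
Channel B: For a circular section of diameter D = 1.98 m at depth y = 1.51 m, the central angle is θ = 2 arccos(1 − 2y/D) = 4.248 rad. Then A = (D²/8)(θ − sin θ) = 2.52 m² and P = Dθ/2 = 4.205 m. Hydraulic radius R = A/P = 2.52/4.205 = 0.5992 m. Q_B = (1/0.023)·2.52·0.5992^(2/3)·√0.0026 = 3.97 m³/s.
The larger discharge is 8.195 m³/s and the smaller is 3.97 m³/s; the ratio is 2.06.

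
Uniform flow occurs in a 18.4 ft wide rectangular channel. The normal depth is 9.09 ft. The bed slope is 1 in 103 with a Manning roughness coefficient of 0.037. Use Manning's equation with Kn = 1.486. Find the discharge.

Flow area A = b·y = 18.4 × 9.09 = 167.3 ft². Wetted perimeter P = b + 2y = 18.4 + 2×9.09 = 36.58 ft.
Hydraulic radius R = A/P = 167.3/36.58 = 4.572 ft.
Manning's equation: Q = (1.486/n) A R^(2/3) S^(1/2) = (1.486/0.037) × 167.3 × 4.572^(2/3) × 0.009709^(1/2) = 1820 ft³/s.

Q = 1820 ft³/s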